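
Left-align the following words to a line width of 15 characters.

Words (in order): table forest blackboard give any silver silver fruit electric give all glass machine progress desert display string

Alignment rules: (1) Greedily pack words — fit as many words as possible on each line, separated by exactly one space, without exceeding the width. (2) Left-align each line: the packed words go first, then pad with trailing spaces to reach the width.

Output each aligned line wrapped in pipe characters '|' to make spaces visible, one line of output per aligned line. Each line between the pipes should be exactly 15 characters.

Line 1: ['table', 'forest'] (min_width=12, slack=3)
Line 2: ['blackboard', 'give'] (min_width=15, slack=0)
Line 3: ['any', 'silver'] (min_width=10, slack=5)
Line 4: ['silver', 'fruit'] (min_width=12, slack=3)
Line 5: ['electric', 'give'] (min_width=13, slack=2)
Line 6: ['all', 'glass'] (min_width=9, slack=6)
Line 7: ['machine'] (min_width=7, slack=8)
Line 8: ['progress', 'desert'] (min_width=15, slack=0)
Line 9: ['display', 'string'] (min_width=14, slack=1)

Answer: |table forest   |
|blackboard give|
|any silver     |
|silver fruit   |
|electric give  |
|all glass      |
|machine        |
|progress desert|
|display string |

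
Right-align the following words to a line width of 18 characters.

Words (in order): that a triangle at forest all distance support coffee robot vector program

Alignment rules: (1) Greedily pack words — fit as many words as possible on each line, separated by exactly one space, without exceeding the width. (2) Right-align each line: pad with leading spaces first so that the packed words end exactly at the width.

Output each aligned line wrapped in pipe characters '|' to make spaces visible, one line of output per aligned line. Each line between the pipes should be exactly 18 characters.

Line 1: ['that', 'a', 'triangle', 'at'] (min_width=18, slack=0)
Line 2: ['forest', 'all'] (min_width=10, slack=8)
Line 3: ['distance', 'support'] (min_width=16, slack=2)
Line 4: ['coffee', 'robot'] (min_width=12, slack=6)
Line 5: ['vector', 'program'] (min_width=14, slack=4)

Answer: |that a triangle at|
|        forest all|
|  distance support|
|      coffee robot|
|    vector program|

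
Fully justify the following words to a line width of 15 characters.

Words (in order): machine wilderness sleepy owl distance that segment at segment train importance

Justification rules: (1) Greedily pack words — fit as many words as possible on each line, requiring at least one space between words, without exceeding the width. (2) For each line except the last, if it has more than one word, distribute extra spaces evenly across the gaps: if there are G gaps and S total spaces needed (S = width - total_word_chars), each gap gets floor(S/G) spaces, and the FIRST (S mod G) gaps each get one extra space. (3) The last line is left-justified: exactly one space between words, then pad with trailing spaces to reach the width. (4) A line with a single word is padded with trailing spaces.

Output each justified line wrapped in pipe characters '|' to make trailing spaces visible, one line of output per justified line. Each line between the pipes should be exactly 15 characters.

Line 1: ['machine'] (min_width=7, slack=8)
Line 2: ['wilderness'] (min_width=10, slack=5)
Line 3: ['sleepy', 'owl'] (min_width=10, slack=5)
Line 4: ['distance', 'that'] (min_width=13, slack=2)
Line 5: ['segment', 'at'] (min_width=10, slack=5)
Line 6: ['segment', 'train'] (min_width=13, slack=2)
Line 7: ['importance'] (min_width=10, slack=5)

Answer: |machine        |
|wilderness     |
|sleepy      owl|
|distance   that|
|segment      at|
|segment   train|
|importance     |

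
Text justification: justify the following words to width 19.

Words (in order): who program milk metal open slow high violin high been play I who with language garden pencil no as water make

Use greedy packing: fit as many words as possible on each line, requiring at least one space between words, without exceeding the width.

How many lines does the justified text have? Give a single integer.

Line 1: ['who', 'program', 'milk'] (min_width=16, slack=3)
Line 2: ['metal', 'open', 'slow'] (min_width=15, slack=4)
Line 3: ['high', 'violin', 'high'] (min_width=16, slack=3)
Line 4: ['been', 'play', 'I', 'who'] (min_width=15, slack=4)
Line 5: ['with', 'language'] (min_width=13, slack=6)
Line 6: ['garden', 'pencil', 'no', 'as'] (min_width=19, slack=0)
Line 7: ['water', 'make'] (min_width=10, slack=9)
Total lines: 7

Answer: 7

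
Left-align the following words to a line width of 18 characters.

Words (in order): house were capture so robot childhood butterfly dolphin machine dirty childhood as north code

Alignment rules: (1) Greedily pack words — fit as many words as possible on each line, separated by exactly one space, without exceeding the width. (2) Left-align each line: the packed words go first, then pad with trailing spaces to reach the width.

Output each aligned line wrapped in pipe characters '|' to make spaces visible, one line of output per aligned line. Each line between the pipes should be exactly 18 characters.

Answer: |house were capture|
|so robot childhood|
|butterfly dolphin |
|machine dirty     |
|childhood as north|
|code              |

Derivation:
Line 1: ['house', 'were', 'capture'] (min_width=18, slack=0)
Line 2: ['so', 'robot', 'childhood'] (min_width=18, slack=0)
Line 3: ['butterfly', 'dolphin'] (min_width=17, slack=1)
Line 4: ['machine', 'dirty'] (min_width=13, slack=5)
Line 5: ['childhood', 'as', 'north'] (min_width=18, slack=0)
Line 6: ['code'] (min_width=4, slack=14)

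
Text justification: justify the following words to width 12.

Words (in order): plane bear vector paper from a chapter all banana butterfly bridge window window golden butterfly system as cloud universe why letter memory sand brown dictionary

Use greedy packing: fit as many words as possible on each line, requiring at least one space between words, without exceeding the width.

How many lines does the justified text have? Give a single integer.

Answer: 18

Derivation:
Line 1: ['plane', 'bear'] (min_width=10, slack=2)
Line 2: ['vector', 'paper'] (min_width=12, slack=0)
Line 3: ['from', 'a'] (min_width=6, slack=6)
Line 4: ['chapter', 'all'] (min_width=11, slack=1)
Line 5: ['banana'] (min_width=6, slack=6)
Line 6: ['butterfly'] (min_width=9, slack=3)
Line 7: ['bridge'] (min_width=6, slack=6)
Line 8: ['window'] (min_width=6, slack=6)
Line 9: ['window'] (min_width=6, slack=6)
Line 10: ['golden'] (min_width=6, slack=6)
Line 11: ['butterfly'] (min_width=9, slack=3)
Line 12: ['system', 'as'] (min_width=9, slack=3)
Line 13: ['cloud'] (min_width=5, slack=7)
Line 14: ['universe', 'why'] (min_width=12, slack=0)
Line 15: ['letter'] (min_width=6, slack=6)
Line 16: ['memory', 'sand'] (min_width=11, slack=1)
Line 17: ['brown'] (min_width=5, slack=7)
Line 18: ['dictionary'] (min_width=10, slack=2)
Total lines: 18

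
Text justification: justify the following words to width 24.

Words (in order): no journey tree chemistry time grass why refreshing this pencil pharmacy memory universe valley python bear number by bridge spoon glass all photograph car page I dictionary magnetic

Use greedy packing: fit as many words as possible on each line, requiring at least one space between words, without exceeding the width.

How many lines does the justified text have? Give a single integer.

Line 1: ['no', 'journey', 'tree'] (min_width=15, slack=9)
Line 2: ['chemistry', 'time', 'grass', 'why'] (min_width=24, slack=0)
Line 3: ['refreshing', 'this', 'pencil'] (min_width=22, slack=2)
Line 4: ['pharmacy', 'memory', 'universe'] (min_width=24, slack=0)
Line 5: ['valley', 'python', 'bear'] (min_width=18, slack=6)
Line 6: ['number', 'by', 'bridge', 'spoon'] (min_width=22, slack=2)
Line 7: ['glass', 'all', 'photograph', 'car'] (min_width=24, slack=0)
Line 8: ['page', 'I', 'dictionary'] (min_width=17, slack=7)
Line 9: ['magnetic'] (min_width=8, slack=16)
Total lines: 9

Answer: 9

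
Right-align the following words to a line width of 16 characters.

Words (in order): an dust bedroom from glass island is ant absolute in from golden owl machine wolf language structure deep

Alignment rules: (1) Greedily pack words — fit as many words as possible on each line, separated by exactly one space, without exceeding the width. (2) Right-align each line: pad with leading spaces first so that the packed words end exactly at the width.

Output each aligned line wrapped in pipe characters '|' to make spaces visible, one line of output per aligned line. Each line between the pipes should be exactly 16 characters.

Answer: | an dust bedroom|
|      from glass|
|   island is ant|
|absolute in from|
|      golden owl|
|    machine wolf|
|        language|
|  structure deep|

Derivation:
Line 1: ['an', 'dust', 'bedroom'] (min_width=15, slack=1)
Line 2: ['from', 'glass'] (min_width=10, slack=6)
Line 3: ['island', 'is', 'ant'] (min_width=13, slack=3)
Line 4: ['absolute', 'in', 'from'] (min_width=16, slack=0)
Line 5: ['golden', 'owl'] (min_width=10, slack=6)
Line 6: ['machine', 'wolf'] (min_width=12, slack=4)
Line 7: ['language'] (min_width=8, slack=8)
Line 8: ['structure', 'deep'] (min_width=14, slack=2)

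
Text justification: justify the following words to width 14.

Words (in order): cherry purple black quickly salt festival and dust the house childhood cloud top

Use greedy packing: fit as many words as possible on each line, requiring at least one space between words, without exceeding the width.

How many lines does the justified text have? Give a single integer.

Answer: 7

Derivation:
Line 1: ['cherry', 'purple'] (min_width=13, slack=1)
Line 2: ['black', 'quickly'] (min_width=13, slack=1)
Line 3: ['salt', 'festival'] (min_width=13, slack=1)
Line 4: ['and', 'dust', 'the'] (min_width=12, slack=2)
Line 5: ['house'] (min_width=5, slack=9)
Line 6: ['childhood'] (min_width=9, slack=5)
Line 7: ['cloud', 'top'] (min_width=9, slack=5)
Total lines: 7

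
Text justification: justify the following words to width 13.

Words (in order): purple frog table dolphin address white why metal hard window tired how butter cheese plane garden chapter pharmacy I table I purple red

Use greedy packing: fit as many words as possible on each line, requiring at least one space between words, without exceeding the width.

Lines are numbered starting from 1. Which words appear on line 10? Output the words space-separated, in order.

Line 1: ['purple', 'frog'] (min_width=11, slack=2)
Line 2: ['table', 'dolphin'] (min_width=13, slack=0)
Line 3: ['address', 'white'] (min_width=13, slack=0)
Line 4: ['why', 'metal'] (min_width=9, slack=4)
Line 5: ['hard', 'window'] (min_width=11, slack=2)
Line 6: ['tired', 'how'] (min_width=9, slack=4)
Line 7: ['butter', 'cheese'] (min_width=13, slack=0)
Line 8: ['plane', 'garden'] (min_width=12, slack=1)
Line 9: ['chapter'] (min_width=7, slack=6)
Line 10: ['pharmacy', 'I'] (min_width=10, slack=3)
Line 11: ['table', 'I'] (min_width=7, slack=6)
Line 12: ['purple', 'red'] (min_width=10, slack=3)

Answer: pharmacy I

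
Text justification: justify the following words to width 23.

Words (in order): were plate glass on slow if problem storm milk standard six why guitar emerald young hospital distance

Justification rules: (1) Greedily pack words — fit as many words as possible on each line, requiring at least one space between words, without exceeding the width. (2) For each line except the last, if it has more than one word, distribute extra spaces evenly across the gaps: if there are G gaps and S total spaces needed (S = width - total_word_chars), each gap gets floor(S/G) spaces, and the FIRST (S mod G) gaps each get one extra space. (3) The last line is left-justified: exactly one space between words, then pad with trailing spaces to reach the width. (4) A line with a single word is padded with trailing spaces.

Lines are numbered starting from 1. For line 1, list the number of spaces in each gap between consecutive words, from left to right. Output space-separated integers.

Line 1: ['were', 'plate', 'glass', 'on'] (min_width=19, slack=4)
Line 2: ['slow', 'if', 'problem', 'storm'] (min_width=21, slack=2)
Line 3: ['milk', 'standard', 'six', 'why'] (min_width=21, slack=2)
Line 4: ['guitar', 'emerald', 'young'] (min_width=20, slack=3)
Line 5: ['hospital', 'distance'] (min_width=17, slack=6)

Answer: 3 2 2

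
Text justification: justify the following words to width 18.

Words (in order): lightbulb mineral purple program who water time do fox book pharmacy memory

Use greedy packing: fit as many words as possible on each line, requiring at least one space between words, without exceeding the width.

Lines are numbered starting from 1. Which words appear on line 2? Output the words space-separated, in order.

Answer: purple program who

Derivation:
Line 1: ['lightbulb', 'mineral'] (min_width=17, slack=1)
Line 2: ['purple', 'program', 'who'] (min_width=18, slack=0)
Line 3: ['water', 'time', 'do', 'fox'] (min_width=17, slack=1)
Line 4: ['book', 'pharmacy'] (min_width=13, slack=5)
Line 5: ['memory'] (min_width=6, slack=12)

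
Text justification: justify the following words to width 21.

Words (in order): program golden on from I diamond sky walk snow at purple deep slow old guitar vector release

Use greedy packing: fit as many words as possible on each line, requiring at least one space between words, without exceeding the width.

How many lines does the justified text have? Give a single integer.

Answer: 5

Derivation:
Line 1: ['program', 'golden', 'on'] (min_width=17, slack=4)
Line 2: ['from', 'I', 'diamond', 'sky'] (min_width=18, slack=3)
Line 3: ['walk', 'snow', 'at', 'purple'] (min_width=19, slack=2)
Line 4: ['deep', 'slow', 'old', 'guitar'] (min_width=20, slack=1)
Line 5: ['vector', 'release'] (min_width=14, slack=7)
Total lines: 5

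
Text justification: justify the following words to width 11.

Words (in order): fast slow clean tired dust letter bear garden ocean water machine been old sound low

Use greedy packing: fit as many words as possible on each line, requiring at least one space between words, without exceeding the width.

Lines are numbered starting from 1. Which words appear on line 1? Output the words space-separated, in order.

Answer: fast slow

Derivation:
Line 1: ['fast', 'slow'] (min_width=9, slack=2)
Line 2: ['clean', 'tired'] (min_width=11, slack=0)
Line 3: ['dust', 'letter'] (min_width=11, slack=0)
Line 4: ['bear', 'garden'] (min_width=11, slack=0)
Line 5: ['ocean', 'water'] (min_width=11, slack=0)
Line 6: ['machine'] (min_width=7, slack=4)
Line 7: ['been', 'old'] (min_width=8, slack=3)
Line 8: ['sound', 'low'] (min_width=9, slack=2)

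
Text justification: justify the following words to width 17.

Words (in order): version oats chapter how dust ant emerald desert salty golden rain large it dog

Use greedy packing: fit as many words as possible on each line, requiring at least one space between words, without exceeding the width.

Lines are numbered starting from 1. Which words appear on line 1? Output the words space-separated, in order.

Answer: version oats

Derivation:
Line 1: ['version', 'oats'] (min_width=12, slack=5)
Line 2: ['chapter', 'how', 'dust'] (min_width=16, slack=1)
Line 3: ['ant', 'emerald'] (min_width=11, slack=6)
Line 4: ['desert', 'salty'] (min_width=12, slack=5)
Line 5: ['golden', 'rain', 'large'] (min_width=17, slack=0)
Line 6: ['it', 'dog'] (min_width=6, slack=11)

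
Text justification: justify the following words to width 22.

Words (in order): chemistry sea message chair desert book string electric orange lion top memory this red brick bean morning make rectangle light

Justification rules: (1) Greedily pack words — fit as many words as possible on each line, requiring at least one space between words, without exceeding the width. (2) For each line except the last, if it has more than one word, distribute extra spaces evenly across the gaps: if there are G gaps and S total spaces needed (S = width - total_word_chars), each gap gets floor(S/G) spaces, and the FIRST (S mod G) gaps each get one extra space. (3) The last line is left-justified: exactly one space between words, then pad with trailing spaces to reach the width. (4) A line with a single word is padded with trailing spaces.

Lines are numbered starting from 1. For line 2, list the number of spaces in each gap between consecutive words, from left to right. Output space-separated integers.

Answer: 4 3

Derivation:
Line 1: ['chemistry', 'sea', 'message'] (min_width=21, slack=1)
Line 2: ['chair', 'desert', 'book'] (min_width=17, slack=5)
Line 3: ['string', 'electric', 'orange'] (min_width=22, slack=0)
Line 4: ['lion', 'top', 'memory', 'this'] (min_width=20, slack=2)
Line 5: ['red', 'brick', 'bean', 'morning'] (min_width=22, slack=0)
Line 6: ['make', 'rectangle', 'light'] (min_width=20, slack=2)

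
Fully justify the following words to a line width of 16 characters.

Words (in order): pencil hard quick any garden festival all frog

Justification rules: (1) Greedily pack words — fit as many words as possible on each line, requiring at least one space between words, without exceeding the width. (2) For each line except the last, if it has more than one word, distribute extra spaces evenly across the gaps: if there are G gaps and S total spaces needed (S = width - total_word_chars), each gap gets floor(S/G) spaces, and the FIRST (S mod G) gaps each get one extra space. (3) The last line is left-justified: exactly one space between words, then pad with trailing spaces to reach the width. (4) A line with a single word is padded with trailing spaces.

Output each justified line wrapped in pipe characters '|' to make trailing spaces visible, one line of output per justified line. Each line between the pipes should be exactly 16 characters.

Answer: |pencil      hard|
|quick any garden|
|festival     all|
|frog            |

Derivation:
Line 1: ['pencil', 'hard'] (min_width=11, slack=5)
Line 2: ['quick', 'any', 'garden'] (min_width=16, slack=0)
Line 3: ['festival', 'all'] (min_width=12, slack=4)
Line 4: ['frog'] (min_width=4, slack=12)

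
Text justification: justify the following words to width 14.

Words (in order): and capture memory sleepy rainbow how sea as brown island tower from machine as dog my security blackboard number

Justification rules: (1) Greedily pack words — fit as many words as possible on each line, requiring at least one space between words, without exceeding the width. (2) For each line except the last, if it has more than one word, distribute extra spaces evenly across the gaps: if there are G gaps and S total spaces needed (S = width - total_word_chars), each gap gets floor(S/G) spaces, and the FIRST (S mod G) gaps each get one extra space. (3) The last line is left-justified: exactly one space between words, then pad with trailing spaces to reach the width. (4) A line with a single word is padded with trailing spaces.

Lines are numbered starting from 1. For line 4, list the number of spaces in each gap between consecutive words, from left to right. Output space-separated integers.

Answer: 2 2

Derivation:
Line 1: ['and', 'capture'] (min_width=11, slack=3)
Line 2: ['memory', 'sleepy'] (min_width=13, slack=1)
Line 3: ['rainbow', 'how'] (min_width=11, slack=3)
Line 4: ['sea', 'as', 'brown'] (min_width=12, slack=2)
Line 5: ['island', 'tower'] (min_width=12, slack=2)
Line 6: ['from', 'machine'] (min_width=12, slack=2)
Line 7: ['as', 'dog', 'my'] (min_width=9, slack=5)
Line 8: ['security'] (min_width=8, slack=6)
Line 9: ['blackboard'] (min_width=10, slack=4)
Line 10: ['number'] (min_width=6, slack=8)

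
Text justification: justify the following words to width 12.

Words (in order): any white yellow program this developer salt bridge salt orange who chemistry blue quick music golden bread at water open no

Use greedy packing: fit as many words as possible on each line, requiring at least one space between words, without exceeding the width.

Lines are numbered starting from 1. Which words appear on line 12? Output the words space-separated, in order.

Answer: water open

Derivation:
Line 1: ['any', 'white'] (min_width=9, slack=3)
Line 2: ['yellow'] (min_width=6, slack=6)
Line 3: ['program', 'this'] (min_width=12, slack=0)
Line 4: ['developer'] (min_width=9, slack=3)
Line 5: ['salt', 'bridge'] (min_width=11, slack=1)
Line 6: ['salt', 'orange'] (min_width=11, slack=1)
Line 7: ['who'] (min_width=3, slack=9)
Line 8: ['chemistry'] (min_width=9, slack=3)
Line 9: ['blue', 'quick'] (min_width=10, slack=2)
Line 10: ['music', 'golden'] (min_width=12, slack=0)
Line 11: ['bread', 'at'] (min_width=8, slack=4)
Line 12: ['water', 'open'] (min_width=10, slack=2)
Line 13: ['no'] (min_width=2, slack=10)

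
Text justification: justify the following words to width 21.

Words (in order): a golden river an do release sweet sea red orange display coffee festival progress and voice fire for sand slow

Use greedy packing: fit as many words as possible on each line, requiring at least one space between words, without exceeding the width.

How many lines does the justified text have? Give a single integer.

Line 1: ['a', 'golden', 'river', 'an', 'do'] (min_width=20, slack=1)
Line 2: ['release', 'sweet', 'sea', 'red'] (min_width=21, slack=0)
Line 3: ['orange', 'display', 'coffee'] (min_width=21, slack=0)
Line 4: ['festival', 'progress', 'and'] (min_width=21, slack=0)
Line 5: ['voice', 'fire', 'for', 'sand'] (min_width=19, slack=2)
Line 6: ['slow'] (min_width=4, slack=17)
Total lines: 6

Answer: 6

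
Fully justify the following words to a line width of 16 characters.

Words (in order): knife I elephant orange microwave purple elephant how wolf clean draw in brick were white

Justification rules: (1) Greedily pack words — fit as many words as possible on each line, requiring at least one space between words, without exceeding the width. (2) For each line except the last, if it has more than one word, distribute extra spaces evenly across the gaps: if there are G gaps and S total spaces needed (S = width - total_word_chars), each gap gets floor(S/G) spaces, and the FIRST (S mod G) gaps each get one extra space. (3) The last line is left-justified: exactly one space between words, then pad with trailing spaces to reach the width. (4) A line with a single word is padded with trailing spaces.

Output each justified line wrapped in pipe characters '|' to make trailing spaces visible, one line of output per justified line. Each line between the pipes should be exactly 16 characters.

Answer: |knife I elephant|
|orange microwave|
|purple  elephant|
|how  wolf  clean|
|draw   in  brick|
|were white      |

Derivation:
Line 1: ['knife', 'I', 'elephant'] (min_width=16, slack=0)
Line 2: ['orange', 'microwave'] (min_width=16, slack=0)
Line 3: ['purple', 'elephant'] (min_width=15, slack=1)
Line 4: ['how', 'wolf', 'clean'] (min_width=14, slack=2)
Line 5: ['draw', 'in', 'brick'] (min_width=13, slack=3)
Line 6: ['were', 'white'] (min_width=10, slack=6)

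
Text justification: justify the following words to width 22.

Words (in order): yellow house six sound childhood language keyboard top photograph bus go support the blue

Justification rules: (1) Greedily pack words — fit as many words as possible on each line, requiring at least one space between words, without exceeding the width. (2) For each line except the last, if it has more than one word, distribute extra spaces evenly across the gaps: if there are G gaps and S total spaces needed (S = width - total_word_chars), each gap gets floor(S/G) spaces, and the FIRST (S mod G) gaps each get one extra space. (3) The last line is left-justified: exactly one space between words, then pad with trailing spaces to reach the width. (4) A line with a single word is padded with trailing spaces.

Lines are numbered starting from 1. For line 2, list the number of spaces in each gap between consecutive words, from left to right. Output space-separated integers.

Line 1: ['yellow', 'house', 'six', 'sound'] (min_width=22, slack=0)
Line 2: ['childhood', 'language'] (min_width=18, slack=4)
Line 3: ['keyboard', 'top'] (min_width=12, slack=10)
Line 4: ['photograph', 'bus', 'go'] (min_width=17, slack=5)
Line 5: ['support', 'the', 'blue'] (min_width=16, slack=6)

Answer: 5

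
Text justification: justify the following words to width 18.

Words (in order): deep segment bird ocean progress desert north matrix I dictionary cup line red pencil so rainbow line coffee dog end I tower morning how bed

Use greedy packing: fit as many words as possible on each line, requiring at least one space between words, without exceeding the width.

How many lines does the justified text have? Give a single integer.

Answer: 10

Derivation:
Line 1: ['deep', 'segment', 'bird'] (min_width=17, slack=1)
Line 2: ['ocean', 'progress'] (min_width=14, slack=4)
Line 3: ['desert', 'north'] (min_width=12, slack=6)
Line 4: ['matrix', 'I'] (min_width=8, slack=10)
Line 5: ['dictionary', 'cup'] (min_width=14, slack=4)
Line 6: ['line', 'red', 'pencil', 'so'] (min_width=18, slack=0)
Line 7: ['rainbow', 'line'] (min_width=12, slack=6)
Line 8: ['coffee', 'dog', 'end', 'I'] (min_width=16, slack=2)
Line 9: ['tower', 'morning', 'how'] (min_width=17, slack=1)
Line 10: ['bed'] (min_width=3, slack=15)
Total lines: 10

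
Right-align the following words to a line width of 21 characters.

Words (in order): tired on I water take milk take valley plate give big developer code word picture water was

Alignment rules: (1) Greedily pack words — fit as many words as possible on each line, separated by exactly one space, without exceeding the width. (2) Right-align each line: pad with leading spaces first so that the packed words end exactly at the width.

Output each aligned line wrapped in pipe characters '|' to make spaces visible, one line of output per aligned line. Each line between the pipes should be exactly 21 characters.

Line 1: ['tired', 'on', 'I', 'water', 'take'] (min_width=21, slack=0)
Line 2: ['milk', 'take', 'valley'] (min_width=16, slack=5)
Line 3: ['plate', 'give', 'big'] (min_width=14, slack=7)
Line 4: ['developer', 'code', 'word'] (min_width=19, slack=2)
Line 5: ['picture', 'water', 'was'] (min_width=17, slack=4)

Answer: |tired on I water take|
|     milk take valley|
|       plate give big|
|  developer code word|
|    picture water was|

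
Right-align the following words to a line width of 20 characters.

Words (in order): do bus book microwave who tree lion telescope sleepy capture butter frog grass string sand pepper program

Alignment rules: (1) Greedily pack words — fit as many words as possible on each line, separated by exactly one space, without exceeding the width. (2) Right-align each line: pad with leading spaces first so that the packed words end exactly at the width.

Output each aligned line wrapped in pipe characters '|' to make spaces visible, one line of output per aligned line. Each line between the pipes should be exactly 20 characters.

Line 1: ['do', 'bus', 'book'] (min_width=11, slack=9)
Line 2: ['microwave', 'who', 'tree'] (min_width=18, slack=2)
Line 3: ['lion', 'telescope'] (min_width=14, slack=6)
Line 4: ['sleepy', 'capture'] (min_width=14, slack=6)
Line 5: ['butter', 'frog', 'grass'] (min_width=17, slack=3)
Line 6: ['string', 'sand', 'pepper'] (min_width=18, slack=2)
Line 7: ['program'] (min_width=7, slack=13)

Answer: |         do bus book|
|  microwave who tree|
|      lion telescope|
|      sleepy capture|
|   butter frog grass|
|  string sand pepper|
|             program|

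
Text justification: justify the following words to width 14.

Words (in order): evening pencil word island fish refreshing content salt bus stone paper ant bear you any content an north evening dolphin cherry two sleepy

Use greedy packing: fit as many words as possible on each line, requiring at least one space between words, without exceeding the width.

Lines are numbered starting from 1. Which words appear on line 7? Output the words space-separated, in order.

Line 1: ['evening', 'pencil'] (min_width=14, slack=0)
Line 2: ['word', 'island'] (min_width=11, slack=3)
Line 3: ['fish'] (min_width=4, slack=10)
Line 4: ['refreshing'] (min_width=10, slack=4)
Line 5: ['content', 'salt'] (min_width=12, slack=2)
Line 6: ['bus', 'stone'] (min_width=9, slack=5)
Line 7: ['paper', 'ant', 'bear'] (min_width=14, slack=0)
Line 8: ['you', 'any'] (min_width=7, slack=7)
Line 9: ['content', 'an'] (min_width=10, slack=4)
Line 10: ['north', 'evening'] (min_width=13, slack=1)
Line 11: ['dolphin', 'cherry'] (min_width=14, slack=0)
Line 12: ['two', 'sleepy'] (min_width=10, slack=4)

Answer: paper ant bear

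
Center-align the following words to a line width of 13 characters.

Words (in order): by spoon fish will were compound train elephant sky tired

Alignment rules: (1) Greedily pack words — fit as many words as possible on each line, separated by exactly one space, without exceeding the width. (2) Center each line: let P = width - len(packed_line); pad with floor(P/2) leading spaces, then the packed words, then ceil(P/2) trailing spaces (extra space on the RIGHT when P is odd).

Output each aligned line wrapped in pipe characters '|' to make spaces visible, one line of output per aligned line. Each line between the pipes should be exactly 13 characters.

Answer: |by spoon fish|
|  will were  |
|  compound   |
|    train    |
|elephant sky |
|    tired    |

Derivation:
Line 1: ['by', 'spoon', 'fish'] (min_width=13, slack=0)
Line 2: ['will', 'were'] (min_width=9, slack=4)
Line 3: ['compound'] (min_width=8, slack=5)
Line 4: ['train'] (min_width=5, slack=8)
Line 5: ['elephant', 'sky'] (min_width=12, slack=1)
Line 6: ['tired'] (min_width=5, slack=8)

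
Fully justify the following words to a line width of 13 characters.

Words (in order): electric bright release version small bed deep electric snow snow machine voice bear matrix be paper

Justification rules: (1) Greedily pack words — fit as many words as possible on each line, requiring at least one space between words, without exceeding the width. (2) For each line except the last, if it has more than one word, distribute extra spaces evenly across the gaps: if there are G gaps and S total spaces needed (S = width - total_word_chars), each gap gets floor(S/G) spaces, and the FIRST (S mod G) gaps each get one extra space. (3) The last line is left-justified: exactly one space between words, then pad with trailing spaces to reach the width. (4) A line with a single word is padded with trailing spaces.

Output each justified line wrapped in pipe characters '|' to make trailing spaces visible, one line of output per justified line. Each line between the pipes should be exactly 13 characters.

Answer: |electric     |
|bright       |
|release      |
|version small|
|bed      deep|
|electric snow|
|snow  machine|
|voice    bear|
|matrix     be|
|paper        |

Derivation:
Line 1: ['electric'] (min_width=8, slack=5)
Line 2: ['bright'] (min_width=6, slack=7)
Line 3: ['release'] (min_width=7, slack=6)
Line 4: ['version', 'small'] (min_width=13, slack=0)
Line 5: ['bed', 'deep'] (min_width=8, slack=5)
Line 6: ['electric', 'snow'] (min_width=13, slack=0)
Line 7: ['snow', 'machine'] (min_width=12, slack=1)
Line 8: ['voice', 'bear'] (min_width=10, slack=3)
Line 9: ['matrix', 'be'] (min_width=9, slack=4)
Line 10: ['paper'] (min_width=5, slack=8)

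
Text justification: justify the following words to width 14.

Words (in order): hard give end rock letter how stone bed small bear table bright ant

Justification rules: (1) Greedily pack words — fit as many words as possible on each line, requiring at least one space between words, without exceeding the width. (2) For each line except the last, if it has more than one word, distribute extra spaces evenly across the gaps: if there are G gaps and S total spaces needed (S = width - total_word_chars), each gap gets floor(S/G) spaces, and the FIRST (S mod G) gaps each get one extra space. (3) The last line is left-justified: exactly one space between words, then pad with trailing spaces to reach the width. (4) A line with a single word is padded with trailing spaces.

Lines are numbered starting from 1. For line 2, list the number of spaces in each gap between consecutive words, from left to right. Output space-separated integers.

Line 1: ['hard', 'give', 'end'] (min_width=13, slack=1)
Line 2: ['rock', 'letter'] (min_width=11, slack=3)
Line 3: ['how', 'stone', 'bed'] (min_width=13, slack=1)
Line 4: ['small', 'bear'] (min_width=10, slack=4)
Line 5: ['table', 'bright'] (min_width=12, slack=2)
Line 6: ['ant'] (min_width=3, slack=11)

Answer: 4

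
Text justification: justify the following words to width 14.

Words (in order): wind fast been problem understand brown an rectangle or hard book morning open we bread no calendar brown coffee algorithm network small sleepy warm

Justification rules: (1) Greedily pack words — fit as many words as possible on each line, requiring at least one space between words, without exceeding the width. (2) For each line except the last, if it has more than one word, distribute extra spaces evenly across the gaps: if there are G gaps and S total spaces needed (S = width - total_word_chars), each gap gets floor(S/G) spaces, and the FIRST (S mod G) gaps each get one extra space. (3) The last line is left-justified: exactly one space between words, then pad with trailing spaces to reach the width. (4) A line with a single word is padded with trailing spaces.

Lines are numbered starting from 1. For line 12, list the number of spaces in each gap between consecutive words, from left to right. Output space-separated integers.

Line 1: ['wind', 'fast', 'been'] (min_width=14, slack=0)
Line 2: ['problem'] (min_width=7, slack=7)
Line 3: ['understand'] (min_width=10, slack=4)
Line 4: ['brown', 'an'] (min_width=8, slack=6)
Line 5: ['rectangle', 'or'] (min_width=12, slack=2)
Line 6: ['hard', 'book'] (min_width=9, slack=5)
Line 7: ['morning', 'open'] (min_width=12, slack=2)
Line 8: ['we', 'bread', 'no'] (min_width=11, slack=3)
Line 9: ['calendar', 'brown'] (min_width=14, slack=0)
Line 10: ['coffee'] (min_width=6, slack=8)
Line 11: ['algorithm'] (min_width=9, slack=5)
Line 12: ['network', 'small'] (min_width=13, slack=1)
Line 13: ['sleepy', 'warm'] (min_width=11, slack=3)

Answer: 2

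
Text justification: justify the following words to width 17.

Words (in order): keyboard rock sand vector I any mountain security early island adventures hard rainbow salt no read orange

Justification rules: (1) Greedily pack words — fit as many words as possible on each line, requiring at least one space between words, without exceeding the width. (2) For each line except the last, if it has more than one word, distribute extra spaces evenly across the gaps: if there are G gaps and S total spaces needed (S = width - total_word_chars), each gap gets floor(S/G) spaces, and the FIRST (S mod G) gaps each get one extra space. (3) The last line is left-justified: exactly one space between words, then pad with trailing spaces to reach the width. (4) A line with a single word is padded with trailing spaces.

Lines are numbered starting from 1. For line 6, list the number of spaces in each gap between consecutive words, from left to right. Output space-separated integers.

Line 1: ['keyboard', 'rock'] (min_width=13, slack=4)
Line 2: ['sand', 'vector', 'I', 'any'] (min_width=17, slack=0)
Line 3: ['mountain', 'security'] (min_width=17, slack=0)
Line 4: ['early', 'island'] (min_width=12, slack=5)
Line 5: ['adventures', 'hard'] (min_width=15, slack=2)
Line 6: ['rainbow', 'salt', 'no'] (min_width=15, slack=2)
Line 7: ['read', 'orange'] (min_width=11, slack=6)

Answer: 2 2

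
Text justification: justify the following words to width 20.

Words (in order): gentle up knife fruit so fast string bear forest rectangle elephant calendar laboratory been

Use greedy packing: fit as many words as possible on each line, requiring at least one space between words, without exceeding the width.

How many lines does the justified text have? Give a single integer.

Line 1: ['gentle', 'up', 'knife'] (min_width=15, slack=5)
Line 2: ['fruit', 'so', 'fast', 'string'] (min_width=20, slack=0)
Line 3: ['bear', 'forest'] (min_width=11, slack=9)
Line 4: ['rectangle', 'elephant'] (min_width=18, slack=2)
Line 5: ['calendar', 'laboratory'] (min_width=19, slack=1)
Line 6: ['been'] (min_width=4, slack=16)
Total lines: 6

Answer: 6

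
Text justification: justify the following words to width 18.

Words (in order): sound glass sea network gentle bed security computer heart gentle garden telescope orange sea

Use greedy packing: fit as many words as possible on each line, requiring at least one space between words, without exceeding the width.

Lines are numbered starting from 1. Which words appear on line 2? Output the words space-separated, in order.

Answer: network gentle bed

Derivation:
Line 1: ['sound', 'glass', 'sea'] (min_width=15, slack=3)
Line 2: ['network', 'gentle', 'bed'] (min_width=18, slack=0)
Line 3: ['security', 'computer'] (min_width=17, slack=1)
Line 4: ['heart', 'gentle'] (min_width=12, slack=6)
Line 5: ['garden', 'telescope'] (min_width=16, slack=2)
Line 6: ['orange', 'sea'] (min_width=10, slack=8)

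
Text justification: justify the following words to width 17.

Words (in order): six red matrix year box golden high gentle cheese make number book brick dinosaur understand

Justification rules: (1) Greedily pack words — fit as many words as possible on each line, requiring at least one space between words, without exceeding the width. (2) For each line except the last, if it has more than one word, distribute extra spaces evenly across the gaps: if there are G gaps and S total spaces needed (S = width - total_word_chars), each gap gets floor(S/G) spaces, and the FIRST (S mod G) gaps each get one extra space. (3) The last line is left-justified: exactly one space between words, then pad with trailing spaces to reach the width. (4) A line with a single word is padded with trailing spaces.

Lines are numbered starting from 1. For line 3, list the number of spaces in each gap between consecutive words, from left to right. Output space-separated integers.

Line 1: ['six', 'red', 'matrix'] (min_width=14, slack=3)
Line 2: ['year', 'box', 'golden'] (min_width=15, slack=2)
Line 3: ['high', 'gentle'] (min_width=11, slack=6)
Line 4: ['cheese', 'make'] (min_width=11, slack=6)
Line 5: ['number', 'book', 'brick'] (min_width=17, slack=0)
Line 6: ['dinosaur'] (min_width=8, slack=9)
Line 7: ['understand'] (min_width=10, slack=7)

Answer: 7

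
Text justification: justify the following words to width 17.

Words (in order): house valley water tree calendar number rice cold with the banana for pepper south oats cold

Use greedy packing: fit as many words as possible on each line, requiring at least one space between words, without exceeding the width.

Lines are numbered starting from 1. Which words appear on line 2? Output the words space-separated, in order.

Line 1: ['house', 'valley'] (min_width=12, slack=5)
Line 2: ['water', 'tree'] (min_width=10, slack=7)
Line 3: ['calendar', 'number'] (min_width=15, slack=2)
Line 4: ['rice', 'cold', 'with'] (min_width=14, slack=3)
Line 5: ['the', 'banana', 'for'] (min_width=14, slack=3)
Line 6: ['pepper', 'south', 'oats'] (min_width=17, slack=0)
Line 7: ['cold'] (min_width=4, slack=13)

Answer: water tree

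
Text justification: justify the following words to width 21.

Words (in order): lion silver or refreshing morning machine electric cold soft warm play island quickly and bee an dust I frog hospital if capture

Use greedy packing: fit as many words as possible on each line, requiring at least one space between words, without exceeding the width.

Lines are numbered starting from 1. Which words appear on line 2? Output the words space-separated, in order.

Answer: refreshing morning

Derivation:
Line 1: ['lion', 'silver', 'or'] (min_width=14, slack=7)
Line 2: ['refreshing', 'morning'] (min_width=18, slack=3)
Line 3: ['machine', 'electric', 'cold'] (min_width=21, slack=0)
Line 4: ['soft', 'warm', 'play', 'island'] (min_width=21, slack=0)
Line 5: ['quickly', 'and', 'bee', 'an'] (min_width=18, slack=3)
Line 6: ['dust', 'I', 'frog', 'hospital'] (min_width=20, slack=1)
Line 7: ['if', 'capture'] (min_width=10, slack=11)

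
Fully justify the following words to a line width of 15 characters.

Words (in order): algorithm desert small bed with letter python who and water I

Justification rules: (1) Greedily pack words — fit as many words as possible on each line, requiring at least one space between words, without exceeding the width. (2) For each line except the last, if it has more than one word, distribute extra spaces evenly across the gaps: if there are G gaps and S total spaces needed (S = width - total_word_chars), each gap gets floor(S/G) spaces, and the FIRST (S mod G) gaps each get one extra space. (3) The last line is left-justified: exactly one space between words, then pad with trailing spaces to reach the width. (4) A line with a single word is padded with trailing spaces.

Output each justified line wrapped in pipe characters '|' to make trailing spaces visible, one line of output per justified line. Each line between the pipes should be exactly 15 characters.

Answer: |algorithm      |
|desert    small|
|bed with letter|
|python  who and|
|water I        |

Derivation:
Line 1: ['algorithm'] (min_width=9, slack=6)
Line 2: ['desert', 'small'] (min_width=12, slack=3)
Line 3: ['bed', 'with', 'letter'] (min_width=15, slack=0)
Line 4: ['python', 'who', 'and'] (min_width=14, slack=1)
Line 5: ['water', 'I'] (min_width=7, slack=8)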